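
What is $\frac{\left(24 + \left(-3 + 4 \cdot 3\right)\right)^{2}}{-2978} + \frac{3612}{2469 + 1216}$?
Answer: $\frac{6743571}{10973930} \approx 0.61451$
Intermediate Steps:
$\frac{\left(24 + \left(-3 + 4 \cdot 3\right)\right)^{2}}{-2978} + \frac{3612}{2469 + 1216} = \left(24 + \left(-3 + 12\right)\right)^{2} \left(- \frac{1}{2978}\right) + \frac{3612}{3685} = \left(24 + 9\right)^{2} \left(- \frac{1}{2978}\right) + 3612 \cdot \frac{1}{3685} = 33^{2} \left(- \frac{1}{2978}\right) + \frac{3612}{3685} = 1089 \left(- \frac{1}{2978}\right) + \frac{3612}{3685} = - \frac{1089}{2978} + \frac{3612}{3685} = \frac{6743571}{10973930}$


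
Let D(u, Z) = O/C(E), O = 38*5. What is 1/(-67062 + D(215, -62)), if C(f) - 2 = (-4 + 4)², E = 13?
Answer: -1/66967 ≈ -1.4933e-5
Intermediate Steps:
C(f) = 2 (C(f) = 2 + (-4 + 4)² = 2 + 0² = 2 + 0 = 2)
O = 190
D(u, Z) = 95 (D(u, Z) = 190/2 = 190*(½) = 95)
1/(-67062 + D(215, -62)) = 1/(-67062 + 95) = 1/(-66967) = -1/66967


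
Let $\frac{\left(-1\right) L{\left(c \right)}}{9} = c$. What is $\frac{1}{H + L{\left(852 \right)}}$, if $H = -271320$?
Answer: $- \frac{1}{278988} \approx -3.5844 \cdot 10^{-6}$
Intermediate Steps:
$L{\left(c \right)} = - 9 c$
$\frac{1}{H + L{\left(852 \right)}} = \frac{1}{-271320 - 7668} = \frac{1}{-278988} = - \frac{1}{278988}$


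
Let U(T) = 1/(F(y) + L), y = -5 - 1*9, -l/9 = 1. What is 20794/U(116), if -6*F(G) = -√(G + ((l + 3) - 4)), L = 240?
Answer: 4990560 + 20794*I*√6/3 ≈ 4.9906e+6 + 16978.0*I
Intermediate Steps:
l = -9 (l = -9*1 = -9)
y = -14 (y = -5 - 9 = -14)
F(G) = √(-10 + G)/6 (F(G) = -(-1)*√(G + ((-9 + 3) - 4))/6 = -(-1)*√(G + (-6 - 4))/6 = -(-1)*√(G - 10)/6 = -(-1)*√(-10 + G)/6 = √(-10 + G)/6)
U(T) = 1/(240 + I*√6/3) (U(T) = 1/(√(-10 - 14)/6 + 240) = 1/(√(-24)/6 + 240) = 1/((2*I*√6)/6 + 240) = 1/(I*√6/3 + 240) = 1/(240 + I*√6/3))
20794/U(116) = 20794/(360/86401 - I*√6/172802)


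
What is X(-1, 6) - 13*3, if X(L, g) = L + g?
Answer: -34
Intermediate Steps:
X(-1, 6) - 13*3 = (-1 + 6) - 13*3 = 5 - 39 = -34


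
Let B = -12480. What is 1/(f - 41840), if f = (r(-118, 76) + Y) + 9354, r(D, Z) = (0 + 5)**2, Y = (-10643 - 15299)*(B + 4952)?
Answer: 1/195258915 ≈ 5.1214e-9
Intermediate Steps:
Y = 195291376 (Y = (-10643 - 15299)*(-12480 + 4952) = -25942*(-7528) = 195291376)
r(D, Z) = 25 (r(D, Z) = 5**2 = 25)
f = 195300755 (f = (25 + 195291376) + 9354 = 195291401 + 9354 = 195300755)
1/(f - 41840) = 1/(195300755 - 41840) = 1/195258915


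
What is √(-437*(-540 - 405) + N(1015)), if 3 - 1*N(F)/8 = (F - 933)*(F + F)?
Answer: I*√918691 ≈ 958.48*I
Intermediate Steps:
N(F) = 24 - 16*F*(-933 + F) (N(F) = 24 - 8*(F - 933)*(F + F) = 24 - 8*(-933 + F)*2*F = 24 - 16*F*(-933 + F))
√(-437*(-540 - 405) + N(1015)) = √(-437*(-540 - 405) + (24 - 16*1015² + 14928*1015)) = √(-437*(-945) + (24 - 16*1030225 + 15151920)) = √(412965 + (24 - 16483600 + 15151920)) = √(412965 - 1331656) = √(-918691) = I*√918691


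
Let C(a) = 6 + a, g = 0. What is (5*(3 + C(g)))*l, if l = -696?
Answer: -31320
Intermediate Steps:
(5*(3 + C(g)))*l = (5*(3 + (6 + 0)))*(-696) = (5*(3 + 6))*(-696) = (5*9)*(-696) = 45*(-696) = -31320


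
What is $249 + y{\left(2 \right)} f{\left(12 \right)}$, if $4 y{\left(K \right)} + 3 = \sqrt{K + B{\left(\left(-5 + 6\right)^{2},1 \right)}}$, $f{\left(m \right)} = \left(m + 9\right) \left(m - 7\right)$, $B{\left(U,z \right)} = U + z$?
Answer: $\frac{891}{4} \approx 222.75$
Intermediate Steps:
$f{\left(m \right)} = \left(-7 + m\right) \left(9 + m\right)$ ($f{\left(m \right)} = \left(9 + m\right) \left(-7 + m\right) = \left(-7 + m\right) \left(9 + m\right)$)
$y{\left(K \right)} = - \frac{3}{4} + \frac{\sqrt{2 + K}}{4}$ ($y{\left(K \right)} = - \frac{3}{4} + \frac{\sqrt{K + \left(\left(-5 + 6\right)^{2} + 1\right)}}{4} = - \frac{3}{4} + \frac{\sqrt{K + \left(1^{2} + 1\right)}}{4} = - \frac{3}{4} + \frac{\sqrt{K + \left(1 + 1\right)}}{4} = - \frac{3}{4} + \frac{\sqrt{K + 2}}{4} = - \frac{3}{4} + \frac{\sqrt{2 + K}}{4}$)
$249 + y{\left(2 \right)} f{\left(12 \right)} = 249 + \left(- \frac{3}{4} + \frac{\sqrt{2 + 2}}{4}\right) \left(-63 + 12^{2} + 2 \cdot 12\right) = 249 + \left(- \frac{3}{4} + \frac{\sqrt{4}}{4}\right) \left(-63 + 144 + 24\right) = 249 + \left(- \frac{3}{4} + \frac{1}{4} \cdot 2\right) 105 = 249 + \left(- \frac{3}{4} + \frac{1}{2}\right) 105 = 249 - \frac{105}{4} = \frac{891}{4}$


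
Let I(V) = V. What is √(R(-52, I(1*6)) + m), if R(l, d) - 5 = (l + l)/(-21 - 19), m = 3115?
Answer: √78065/5 ≈ 55.880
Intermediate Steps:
R(l, d) = 5 - l/20 (R(l, d) = 5 + (l + l)/(-21 - 19) = 5 + (2*l)/(-40) = 5 + (2*l)*(-1/40) = 5 - l/20)
√(R(-52, I(1*6)) + m) = √((5 - 1/20*(-52)) + 3115) = √((5 + 13/5) + 3115) = √(38/5 + 3115) = √(15613/5) = √78065/5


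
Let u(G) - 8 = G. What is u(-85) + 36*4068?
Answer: 146371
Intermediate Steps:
u(G) = 8 + G
u(-85) + 36*4068 = (8 - 85) + 36*4068 = -77 + 146448 = 146371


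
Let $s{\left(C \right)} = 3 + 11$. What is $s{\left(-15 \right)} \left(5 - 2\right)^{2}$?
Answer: $126$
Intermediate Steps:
$s{\left(C \right)} = 14$
$s{\left(-15 \right)} \left(5 - 2\right)^{2} = 14 \left(5 - 2\right)^{2} = 14 \cdot 3^{2} = 14 \cdot 9 = 126$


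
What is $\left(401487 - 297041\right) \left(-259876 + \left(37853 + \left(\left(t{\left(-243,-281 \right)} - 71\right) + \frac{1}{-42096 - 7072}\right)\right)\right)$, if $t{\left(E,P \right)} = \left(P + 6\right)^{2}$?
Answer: $- \frac{376088519313839}{24584} \approx -1.5298 \cdot 10^{10}$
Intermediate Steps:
$t{\left(E,P \right)} = \left(6 + P\right)^{2}$
$\left(401487 - 297041\right) \left(-259876 + \left(37853 + \left(\left(t{\left(-243,-281 \right)} - 71\right) + \frac{1}{-42096 - 7072}\right)\right)\right) = \left(401487 - 297041\right) \left(-259876 - \left(-37782 - \frac{1}{-42096 - 7072} - \left(6 - 281\right)^{2}\right)\right) = 104446 \left(-259876 + \left(37853 - \left(71 - 75625 + \frac{1}{49168}\right)\right)\right) = 104446 \left(-259876 + \left(37853 + \left(\left(75625 - 71\right) - \frac{1}{49168}\right)\right)\right) = 104446 \left(-259876 + \left(37853 + \left(75554 - \frac{1}{49168}\right)\right)\right) = 104446 \left(-259876 + \left(37853 + \frac{3714839071}{49168}\right)\right) = 104446 \left(-259876 + \frac{5575995375}{49168}\right) = 104446 \left(- \frac{7201587793}{49168}\right) = - \frac{376088519313839}{24584}$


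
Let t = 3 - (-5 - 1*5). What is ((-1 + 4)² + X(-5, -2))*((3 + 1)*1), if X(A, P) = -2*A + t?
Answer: 128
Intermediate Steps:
t = 13 (t = 3 - (-5 - 5) = 3 - 1*(-10) = 3 + 10 = 13)
X(A, P) = 13 - 2*A (X(A, P) = -2*A + 13 = 13 - 2*A)
((-1 + 4)² + X(-5, -2))*((3 + 1)*1) = ((-1 + 4)² + (13 - 2*(-5)))*((3 + 1)*1) = (3² + (13 + 10))*(4*1) = (9 + 23)*4 = 32*4 = 128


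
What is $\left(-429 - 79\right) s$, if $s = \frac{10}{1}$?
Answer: $-5080$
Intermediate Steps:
$s = 10$ ($s = 10 \cdot 1 = 10$)
$\left(-429 - 79\right) s = \left(-429 - 79\right) 10 = \left(-508\right) 10 = -5080$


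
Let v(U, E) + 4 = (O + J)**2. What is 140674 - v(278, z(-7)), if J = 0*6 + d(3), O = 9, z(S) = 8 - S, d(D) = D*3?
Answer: 140354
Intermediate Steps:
d(D) = 3*D
J = 9 (J = 0*6 + 3*3 = 0 + 9 = 9)
v(U, E) = 320 (v(U, E) = -4 + (9 + 9)**2 = -4 + 18**2 = -4 + 324 = 320)
140674 - v(278, z(-7)) = 140674 - 1*320 = 140674 - 320 = 140354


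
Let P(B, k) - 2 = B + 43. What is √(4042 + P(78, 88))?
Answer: 7*√85 ≈ 64.537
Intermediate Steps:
P(B, k) = 45 + B (P(B, k) = 2 + (B + 43) = 2 + (43 + B) = 45 + B)
√(4042 + P(78, 88)) = √(4042 + (45 + 78)) = √(4042 + 123) = √4165 = 7*√85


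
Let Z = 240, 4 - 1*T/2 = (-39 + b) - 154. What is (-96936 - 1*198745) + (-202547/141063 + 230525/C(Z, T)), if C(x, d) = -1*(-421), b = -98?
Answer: -17527328912375/59387523 ≈ -2.9514e+5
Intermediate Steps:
T = 590 (T = 8 - 2*((-39 - 98) - 154) = 8 - 2*(-137 - 154) = 8 - 2*(-291) = 8 + 582 = 590)
C(x, d) = 421
(-96936 - 1*198745) + (-202547/141063 + 230525/C(Z, T)) = (-96936 - 1*198745) + (-202547/141063 + 230525/421) = (-96936 - 198745) + (-202547*1/141063 + 230525*(1/421)) = -295681 + (-202547/141063 + 230525/421) = -295681 + 32433275788/59387523 = -17527328912375/59387523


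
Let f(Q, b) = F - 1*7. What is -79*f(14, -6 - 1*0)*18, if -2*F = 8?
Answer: 15642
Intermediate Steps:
F = -4 (F = -½*8 = -4)
f(Q, b) = -11 (f(Q, b) = -4 - 1*7 = -4 - 7 = -11)
-79*f(14, -6 - 1*0)*18 = -79*(-11)*18 = 869*18 = 15642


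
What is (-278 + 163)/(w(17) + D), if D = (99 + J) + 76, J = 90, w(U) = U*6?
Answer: -115/367 ≈ -0.31335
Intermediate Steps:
w(U) = 6*U
D = 265 (D = (99 + 90) + 76 = 189 + 76 = 265)
(-278 + 163)/(w(17) + D) = (-278 + 163)/(6*17 + 265) = -115/(102 + 265) = -115/367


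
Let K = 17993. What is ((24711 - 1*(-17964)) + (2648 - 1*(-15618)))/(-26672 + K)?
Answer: -60941/8679 ≈ -7.0217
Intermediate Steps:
((24711 - 1*(-17964)) + (2648 - 1*(-15618)))/(-26672 + K) = ((24711 - 1*(-17964)) + (2648 - 1*(-15618)))/(-26672 + 17993) = ((24711 + 17964) + (2648 + 15618))/(-8679) = (42675 + 18266)*(-1/8679) = 60941*(-1/8679) = -60941/8679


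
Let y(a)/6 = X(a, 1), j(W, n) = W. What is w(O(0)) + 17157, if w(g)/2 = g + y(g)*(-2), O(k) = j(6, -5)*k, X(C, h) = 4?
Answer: 17061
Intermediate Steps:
y(a) = 24 (y(a) = 6*4 = 24)
O(k) = 6*k
w(g) = -96 + 2*g (w(g) = 2*(g + 24*(-2)) = 2*(g - 48) = 2*(-48 + g) = -96 + 2*g)
w(O(0)) + 17157 = (-96 + 2*(6*0)) + 17157 = (-96 + 2*0) + 17157 = (-96 + 0) + 17157 = -96 + 17157 = 17061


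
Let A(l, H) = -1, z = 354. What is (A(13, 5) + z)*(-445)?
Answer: -157085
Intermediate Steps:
(A(13, 5) + z)*(-445) = (-1 + 354)*(-445) = 353*(-445) = -157085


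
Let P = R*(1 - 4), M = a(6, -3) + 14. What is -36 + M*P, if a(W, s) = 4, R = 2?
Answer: -144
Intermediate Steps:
M = 18 (M = 4 + 14 = 18)
P = -6 (P = 2*(1 - 4) = 2*(-3) = -6)
-36 + M*P = -36 + 18*(-6) = -36 - 108 = -144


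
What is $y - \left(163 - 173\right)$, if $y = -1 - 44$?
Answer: $-35$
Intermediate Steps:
$y = -45$ ($y = -1 - 44 = -45$)
$y - \left(163 - 173\right) = -45 - \left(163 - 173\right) = -45 - -10 = -45 + 10 = -35$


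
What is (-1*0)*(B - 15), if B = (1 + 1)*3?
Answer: 0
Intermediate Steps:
B = 6 (B = 2*3 = 6)
(-1*0)*(B - 15) = (-1*0)*(6 - 15) = 0*(-9) = 0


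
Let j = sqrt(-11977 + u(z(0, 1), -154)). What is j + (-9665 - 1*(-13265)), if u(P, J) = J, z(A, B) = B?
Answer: 3600 + I*sqrt(12131) ≈ 3600.0 + 110.14*I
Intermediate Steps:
j = I*sqrt(12131) (j = sqrt(-11977 - 154) = sqrt(-12131) = I*sqrt(12131) ≈ 110.14*I)
j + (-9665 - 1*(-13265)) = I*sqrt(12131) + (-9665 - 1*(-13265)) = I*sqrt(12131) + (-9665 + 13265) = I*sqrt(12131) + 3600 = 3600 + I*sqrt(12131)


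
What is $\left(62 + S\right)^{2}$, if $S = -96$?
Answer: $1156$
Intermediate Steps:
$\left(62 + S\right)^{2} = \left(62 - 96\right)^{2} = \left(-34\right)^{2} = 1156$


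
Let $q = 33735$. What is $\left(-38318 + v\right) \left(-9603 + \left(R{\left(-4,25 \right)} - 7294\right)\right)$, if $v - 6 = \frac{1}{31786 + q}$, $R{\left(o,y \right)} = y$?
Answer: $\frac{42352778576472}{65521} \approx 6.464 \cdot 10^{8}$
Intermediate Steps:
$v = \frac{393127}{65521}$ ($v = 6 + \frac{1}{31786 + 33735} = 6 + \frac{1}{65521} = \frac{393127}{65521} \approx 6.0$)
$\left(-38318 + v\right) \left(-9603 + \left(R{\left(-4,25 \right)} - 7294\right)\right) = \left(-38318 + \frac{393127}{65521}\right) \left(-9603 + \left(25 - 7294\right)\right) = - \frac{2510240551 \left(-9603 - 7269\right)}{65521} = \left(- \frac{2510240551}{65521}\right) \left(-16872\right) = \frac{42352778576472}{65521}$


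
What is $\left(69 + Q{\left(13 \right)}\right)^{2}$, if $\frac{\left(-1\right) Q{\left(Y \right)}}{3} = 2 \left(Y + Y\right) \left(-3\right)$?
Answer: $288369$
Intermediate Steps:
$Q{\left(Y \right)} = 36 Y$ ($Q{\left(Y \right)} = - 3 \cdot 2 \left(Y + Y\right) \left(-3\right) = - 3 \cdot 2 \cdot 2 Y \left(-3\right) = - 3 \cdot 4 Y \left(-3\right) = - 3 \left(- 12 Y\right) = 36 Y$)
$\left(69 + Q{\left(13 \right)}\right)^{2} = \left(69 + 36 \cdot 13\right)^{2} = \left(69 + 468\right)^{2} = 537^{2} = 288369$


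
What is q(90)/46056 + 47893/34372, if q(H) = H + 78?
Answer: 92147271/65959868 ≈ 1.3970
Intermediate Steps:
q(H) = 78 + H
q(90)/46056 + 47893/34372 = (78 + 90)/46056 + 47893/34372 = 168*(1/46056) + 47893*(1/34372) = 7/1919 + 47893/34372 = 92147271/65959868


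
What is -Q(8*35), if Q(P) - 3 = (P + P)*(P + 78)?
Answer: -200483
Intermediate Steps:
Q(P) = 3 + 2*P*(78 + P) (Q(P) = 3 + (P + P)*(P + 78) = 3 + (2*P)*(78 + P) = 3 + 2*P*(78 + P))
-Q(8*35) = -(3 + 2*(8*35)² + 156*(8*35)) = -(3 + 2*280² + 156*280) = -(3 + 2*78400 + 43680) = -(3 + 156800 + 43680) = -1*200483 = -200483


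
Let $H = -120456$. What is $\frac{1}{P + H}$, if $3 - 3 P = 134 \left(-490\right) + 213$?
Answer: $- \frac{3}{295918} \approx -1.0138 \cdot 10^{-5}$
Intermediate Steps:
$P = \frac{65450}{3}$ ($P = 1 - \frac{134 \left(-490\right) + 213}{3} = 1 - \frac{-65660 + 213}{3} = 1 - - \frac{65447}{3} = 1 + \frac{65447}{3} = \frac{65450}{3} \approx 21817.0$)
$\frac{1}{P + H} = \frac{1}{\frac{65450}{3} - 120456} = \frac{1}{- \frac{295918}{3}} = - \frac{3}{295918}$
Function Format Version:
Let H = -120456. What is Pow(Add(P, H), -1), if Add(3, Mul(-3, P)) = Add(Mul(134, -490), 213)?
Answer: Rational(-3, 295918) ≈ -1.0138e-5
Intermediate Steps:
P = Rational(65450, 3) (P = Add(1, Mul(Rational(-1, 3), Add(Mul(134, -490), 213))) = Add(1, Mul(Rational(-1, 3), Add(-65660, 213))) = Add(1, Mul(Rational(-1, 3), -65447)) = Add(1, Rational(65447, 3)) = Rational(65450, 3) ≈ 21817.)
Pow(Add(P, H), -1) = Pow(Add(Rational(65450, 3), -120456), -1) = Pow(Rational(-295918, 3), -1) = Rational(-3, 295918)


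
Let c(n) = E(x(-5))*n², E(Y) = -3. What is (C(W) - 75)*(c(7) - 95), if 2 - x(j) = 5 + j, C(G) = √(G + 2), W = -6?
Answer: 18150 - 484*I ≈ 18150.0 - 484.0*I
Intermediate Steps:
C(G) = √(2 + G)
x(j) = -3 - j (x(j) = 2 - (5 + j) = 2 + (-5 - j) = -3 - j)
c(n) = -3*n²
(C(W) - 75)*(c(7) - 95) = (√(2 - 6) - 75)*(-3*7² - 95) = (√(-4) - 75)*(-3*49 - 95) = (2*I - 75)*(-147 - 95) = (-75 + 2*I)*(-242) = 18150 - 484*I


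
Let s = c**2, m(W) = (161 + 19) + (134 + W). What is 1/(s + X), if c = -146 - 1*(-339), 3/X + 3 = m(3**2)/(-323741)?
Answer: 51134/1904639249 ≈ 2.6847e-5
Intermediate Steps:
m(W) = 314 + W (m(W) = 180 + (134 + W) = 314 + W)
X = -51117/51134 (X = 3/(-3 + (314 + 3**2)/(-323741)) = 3/(-3 + (314 + 9)*(-1/323741)) = 3/(-3 + 323*(-1/323741)) = 3/(-3 - 17/17039) = 3/(-51134/17039) = 3*(-17039/51134) = -51117/51134 ≈ -0.99967)
c = 193 (c = -146 + 339 = 193)
s = 37249 (s = 193**2 = 37249)
1/(s + X) = 1/(37249 - 51117/51134) = 1/(1904639249/51134) = 51134/1904639249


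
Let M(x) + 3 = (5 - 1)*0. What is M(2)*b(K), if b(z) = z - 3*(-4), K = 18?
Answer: -90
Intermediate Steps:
M(x) = -3 (M(x) = -3 + (5 - 1)*0 = -3 + 4*0 = -3 + 0 = -3)
b(z) = 12 + z (b(z) = z + 12 = 12 + z)
M(2)*b(K) = -3*(12 + 18) = -3*30 = -90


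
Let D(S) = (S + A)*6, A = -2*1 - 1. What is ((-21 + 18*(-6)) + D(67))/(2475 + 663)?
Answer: 85/1046 ≈ 0.081262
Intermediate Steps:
A = -3 (A = -2 - 1 = -3)
D(S) = -18 + 6*S (D(S) = (S - 3)*6 = (-3 + S)*6 = -18 + 6*S)
((-21 + 18*(-6)) + D(67))/(2475 + 663) = ((-21 + 18*(-6)) + (-18 + 6*67))/(2475 + 663) = ((-21 - 108) + (-18 + 402))/3138 = (-129 + 384)*(1/3138) = 255*(1/3138) = 85/1046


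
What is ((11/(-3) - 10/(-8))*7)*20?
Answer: -1015/3 ≈ -338.33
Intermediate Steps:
((11/(-3) - 10/(-8))*7)*20 = ((11*(-1/3) - 10*(-1/8))*7)*20 = ((-11/3 + 5/4)*7)*20 = -29/12*7*20 = -203/12*20 = -1015/3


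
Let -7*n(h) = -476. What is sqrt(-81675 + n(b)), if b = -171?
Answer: I*sqrt(81607) ≈ 285.67*I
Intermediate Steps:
n(h) = 68 (n(h) = -1/7*(-476) = 68)
sqrt(-81675 + n(b)) = sqrt(-81675 + 68) = sqrt(-81607) = I*sqrt(81607)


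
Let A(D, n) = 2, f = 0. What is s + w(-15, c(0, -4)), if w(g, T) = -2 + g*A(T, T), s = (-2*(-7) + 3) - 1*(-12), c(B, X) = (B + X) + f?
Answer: -3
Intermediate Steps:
c(B, X) = B + X (c(B, X) = (B + X) + 0 = B + X)
s = 29 (s = (14 + 3) + 12 = 17 + 12 = 29)
w(g, T) = -2 + 2*g (w(g, T) = -2 + g*2 = -2 + 2*g)
s + w(-15, c(0, -4)) = 29 + (-2 + 2*(-15)) = 29 + (-2 - 30) = 29 - 32 = -3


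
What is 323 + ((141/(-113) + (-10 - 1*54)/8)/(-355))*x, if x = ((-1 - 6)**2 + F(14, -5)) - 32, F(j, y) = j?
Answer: 2597908/8023 ≈ 323.81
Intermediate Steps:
x = 31 (x = ((-1 - 6)**2 + 14) - 32 = ((-7)**2 + 14) - 32 = (49 + 14) - 32 = 63 - 32 = 31)
323 + ((141/(-113) + (-10 - 1*54)/8)/(-355))*x = 323 + ((141/(-113) + (-10 - 1*54)/8)/(-355))*31 = 323 + ((141*(-1/113) + (-10 - 54)*(1/8))*(-1/355))*31 = 323 + ((-141/113 - 64*1/8)*(-1/355))*31 = 323 + ((-141/113 - 8)*(-1/355))*31 = 323 - 1045/113*(-1/355)*31 = 323 + (209/8023)*31 = 323 + 6479/8023 = 2597908/8023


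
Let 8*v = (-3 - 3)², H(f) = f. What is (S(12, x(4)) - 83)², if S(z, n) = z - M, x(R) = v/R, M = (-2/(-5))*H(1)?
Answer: 127449/25 ≈ 5098.0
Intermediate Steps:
M = ⅖ (M = -2/(-5)*1 = -2*(-⅕)*1 = (⅖)*1 = ⅖ ≈ 0.40000)
v = 9/2 (v = (-3 - 3)²/8 = (⅛)*(-6)² = (⅛)*36 = 9/2 ≈ 4.5000)
x(R) = 9/(2*R)
S(z, n) = -⅖ + z (S(z, n) = z - 1*⅖ = z - ⅖ = -⅖ + z)
(S(12, x(4)) - 83)² = ((-⅖ + 12) - 83)² = (58/5 - 83)² = (-357/5)² = 127449/25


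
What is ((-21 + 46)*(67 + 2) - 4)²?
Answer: 2961841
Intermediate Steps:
((-21 + 46)*(67 + 2) - 4)² = (25*69 - 4)² = (1725 - 4)² = 1721² = 2961841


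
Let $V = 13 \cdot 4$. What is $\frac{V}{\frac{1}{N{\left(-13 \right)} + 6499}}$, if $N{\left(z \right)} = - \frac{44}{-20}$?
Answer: $\frac{1690312}{5} \approx 3.3806 \cdot 10^{5}$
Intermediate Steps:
$N{\left(z \right)} = \frac{11}{5}$ ($N{\left(z \right)} = \left(-44\right) \left(- \frac{1}{20}\right) = \frac{11}{5}$)
$V = 52$
$\frac{V}{\frac{1}{N{\left(-13 \right)} + 6499}} = \frac{52}{\frac{1}{\frac{11}{5} + 6499}} = \frac{52}{\frac{1}{\frac{32506}{5}}} = \frac{52}{\frac{5}{32506}} = 52 \cdot \frac{32506}{5} = \frac{1690312}{5}$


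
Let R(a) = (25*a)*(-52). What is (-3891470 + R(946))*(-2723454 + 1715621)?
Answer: 5161384907910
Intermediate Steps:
R(a) = -1300*a
(-3891470 + R(946))*(-2723454 + 1715621) = (-3891470 - 1300*946)*(-2723454 + 1715621) = (-3891470 - 1229800)*(-1007833) = -5121270*(-1007833) = 5161384907910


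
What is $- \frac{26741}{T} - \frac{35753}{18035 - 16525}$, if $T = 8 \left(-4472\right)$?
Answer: $- \frac{47643093}{2077760} \approx -22.93$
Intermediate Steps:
$T = -35776$
$- \frac{26741}{T} - \frac{35753}{18035 - 16525} = - \frac{26741}{-35776} - \frac{35753}{18035 - 16525} = \left(-26741\right) \left(- \frac{1}{35776}\right) - \frac{35753}{18035 - 16525} = \frac{2057}{2752} - \frac{35753}{1510} = - \frac{47643093}{2077760}$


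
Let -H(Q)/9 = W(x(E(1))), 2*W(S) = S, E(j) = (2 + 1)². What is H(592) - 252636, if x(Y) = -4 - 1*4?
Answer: -252600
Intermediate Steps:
E(j) = 9 (E(j) = 3² = 9)
x(Y) = -8 (x(Y) = -4 - 4 = -8)
W(S) = S/2
H(Q) = 36 (H(Q) = -9*(-8)/2 = -9*(-4) = 36)
H(592) - 252636 = 36 - 252636 = -252600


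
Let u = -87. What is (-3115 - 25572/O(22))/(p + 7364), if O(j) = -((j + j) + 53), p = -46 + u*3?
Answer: -276583/684529 ≈ -0.40405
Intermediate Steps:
p = -307 (p = -46 - 87*3 = -46 - 261 = -307)
O(j) = -53 - 2*j (O(j) = -(2*j + 53) = -(53 + 2*j) = -53 - 2*j)
(-3115 - 25572/O(22))/(p + 7364) = (-3115 - 25572/(-53 - 2*22))/(-307 + 7364) = (-3115 - 25572/(-53 - 44))/7057 = (-3115 - 25572/(-97))*(1/7057) = (-3115 - 25572*(-1/97))*(1/7057) = (-3115 + 25572/97)*(1/7057) = -276583/97*1/7057 = -276583/684529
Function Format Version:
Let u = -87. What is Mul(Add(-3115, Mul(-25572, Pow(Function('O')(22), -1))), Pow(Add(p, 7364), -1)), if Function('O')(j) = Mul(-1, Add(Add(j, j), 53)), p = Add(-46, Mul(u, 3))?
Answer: Rational(-276583, 684529) ≈ -0.40405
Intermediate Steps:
p = -307 (p = Add(-46, Mul(-87, 3)) = Add(-46, -261) = -307)
Function('O')(j) = Add(-53, Mul(-2, j)) (Function('O')(j) = Mul(-1, Add(Mul(2, j), 53)) = Mul(-1, Add(53, Mul(2, j))) = Add(-53, Mul(-2, j)))
Mul(Add(-3115, Mul(-25572, Pow(Function('O')(22), -1))), Pow(Add(p, 7364), -1)) = Mul(Add(-3115, Mul(-25572, Pow(Add(-53, Mul(-2, 22)), -1))), Pow(Add(-307, 7364), -1)) = Mul(Add(-3115, Mul(-25572, Pow(Add(-53, -44), -1))), Pow(7057, -1)) = Mul(Add(-3115, Mul(-25572, Pow(-97, -1))), Rational(1, 7057)) = Mul(Add(-3115, Mul(-25572, Rational(-1, 97))), Rational(1, 7057)) = Mul(Add(-3115, Rational(25572, 97)), Rational(1, 7057)) = Mul(Rational(-276583, 97), Rational(1, 7057)) = Rational(-276583, 684529)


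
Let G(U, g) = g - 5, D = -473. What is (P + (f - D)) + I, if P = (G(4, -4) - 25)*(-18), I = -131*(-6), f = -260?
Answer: 1611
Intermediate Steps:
I = 786
G(U, g) = -5 + g
P = 612 (P = ((-5 - 4) - 25)*(-18) = (-9 - 25)*(-18) = -34*(-18) = 612)
(P + (f - D)) + I = (612 + (-260 - 1*(-473))) + 786 = (612 + (-260 + 473)) + 786 = (612 + 213) + 786 = 825 + 786 = 1611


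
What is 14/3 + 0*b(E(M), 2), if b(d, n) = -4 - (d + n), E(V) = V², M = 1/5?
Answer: 14/3 ≈ 4.6667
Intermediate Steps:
M = ⅕ ≈ 0.20000
b(d, n) = -4 - d - n (b(d, n) = -4 + (-d - n) = -4 - d - n)
14/3 + 0*b(E(M), 2) = 14/3 + 0*(-4 - (⅕)² - 1*2) = 14*(⅓) + 0*(-4 - 1*1/25 - 2) = 14/3 + 0*(-4 - 1/25 - 2) = 14/3 + 0*(-151/25) = 14/3 + 0 = 14/3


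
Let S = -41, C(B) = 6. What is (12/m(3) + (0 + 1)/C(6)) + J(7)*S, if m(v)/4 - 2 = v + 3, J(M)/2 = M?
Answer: -13763/24 ≈ -573.46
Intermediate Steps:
J(M) = 2*M
m(v) = 20 + 4*v (m(v) = 8 + 4*(v + 3) = 8 + 4*(3 + v) = 8 + (12 + 4*v) = 20 + 4*v)
(12/m(3) + (0 + 1)/C(6)) + J(7)*S = (12/(20 + 4*3) + (0 + 1)/6) + (2*7)*(-41) = (12/(20 + 12) + 1*(⅙)) + 14*(-41) = (12/32 + ⅙) - 574 = (12*(1/32) + ⅙) - 574 = (3/8 + ⅙) - 574 = 13/24 - 574 = -13763/24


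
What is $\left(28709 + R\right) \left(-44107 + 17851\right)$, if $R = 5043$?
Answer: $-886192512$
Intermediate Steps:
$\left(28709 + R\right) \left(-44107 + 17851\right) = \left(28709 + 5043\right) \left(-44107 + 17851\right) = 33752 \left(-26256\right) = -886192512$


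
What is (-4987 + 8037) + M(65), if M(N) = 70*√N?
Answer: 3050 + 70*√65 ≈ 3614.4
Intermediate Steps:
(-4987 + 8037) + M(65) = (-4987 + 8037) + 70*√65 = 3050 + 70*√65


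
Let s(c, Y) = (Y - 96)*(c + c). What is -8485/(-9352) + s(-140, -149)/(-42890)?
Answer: -27762555/40110728 ≈ -0.69215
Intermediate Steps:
s(c, Y) = 2*c*(-96 + Y) (s(c, Y) = (-96 + Y)*(2*c) = 2*c*(-96 + Y))
-8485/(-9352) + s(-140, -149)/(-42890) = -8485/(-9352) + (2*(-140)*(-96 - 149))/(-42890) = -8485*(-1/9352) + (2*(-140)*(-245))*(-1/42890) = 8485/9352 + 68600*(-1/42890) = 8485/9352 - 6860/4289 = -27762555/40110728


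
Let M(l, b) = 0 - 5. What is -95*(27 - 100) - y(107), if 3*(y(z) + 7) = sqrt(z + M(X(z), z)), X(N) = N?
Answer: 6942 - sqrt(102)/3 ≈ 6938.6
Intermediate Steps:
M(l, b) = -5
y(z) = -7 + sqrt(-5 + z)/3 (y(z) = -7 + sqrt(z - 5)/3 = -7 + sqrt(-5 + z)/3)
-95*(27 - 100) - y(107) = -95*(27 - 100) - (-7 + sqrt(-5 + 107)/3) = -95*(-73) - (-7 + sqrt(102)/3) = 6935 + (7 - sqrt(102)/3) = 6942 - sqrt(102)/3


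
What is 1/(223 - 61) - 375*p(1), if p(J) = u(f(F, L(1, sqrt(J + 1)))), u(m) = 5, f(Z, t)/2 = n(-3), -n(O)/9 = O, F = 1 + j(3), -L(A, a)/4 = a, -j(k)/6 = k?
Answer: -303749/162 ≈ -1875.0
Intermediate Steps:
j(k) = -6*k
L(A, a) = -4*a
F = -17 (F = 1 - 6*3 = 1 - 18 = -17)
n(O) = -9*O
f(Z, t) = 54 (f(Z, t) = 2*(-9*(-3)) = 2*27 = 54)
p(J) = 5
1/(223 - 61) - 375*p(1) = 1/(223 - 61) - 375*5 = 1/162 - 1875 = -303749/162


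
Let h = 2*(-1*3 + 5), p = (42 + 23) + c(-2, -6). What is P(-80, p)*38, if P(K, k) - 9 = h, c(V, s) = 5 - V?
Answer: 494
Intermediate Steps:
p = 72 (p = (42 + 23) + (5 - 1*(-2)) = 65 + (5 + 2) = 65 + 7 = 72)
h = 4 (h = 2*(-3 + 5) = 2*2 = 4)
P(K, k) = 13 (P(K, k) = 9 + 4 = 13)
P(-80, p)*38 = 13*38 = 494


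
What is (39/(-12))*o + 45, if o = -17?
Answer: 401/4 ≈ 100.25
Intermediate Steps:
(39/(-12))*o + 45 = (39/(-12))*(-17) + 45 = (39*(-1/12))*(-17) + 45 = -13/4*(-17) + 45 = 221/4 + 45 = 401/4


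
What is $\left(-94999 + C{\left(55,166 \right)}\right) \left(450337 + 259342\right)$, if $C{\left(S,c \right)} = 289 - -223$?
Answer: $-67055439673$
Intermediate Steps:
$C{\left(S,c \right)} = 512$ ($C{\left(S,c \right)} = 289 + 223 = 512$)
$\left(-94999 + C{\left(55,166 \right)}\right) \left(450337 + 259342\right) = \left(-94999 + 512\right) \left(450337 + 259342\right) = \left(-94487\right) 709679 = -67055439673$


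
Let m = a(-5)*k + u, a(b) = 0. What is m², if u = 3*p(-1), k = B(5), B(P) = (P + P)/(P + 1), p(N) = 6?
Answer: 324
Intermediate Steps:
B(P) = 2*P/(1 + P) (B(P) = (2*P)/(1 + P) = 2*P/(1 + P))
k = 5/3 (k = 2*5/(1 + 5) = 2*5/6 = 2*5*(⅙) = 5/3 ≈ 1.6667)
u = 18 (u = 3*6 = 18)
m = 18 (m = 0*(5/3) + 18 = 0 + 18 = 18)
m² = 18² = 324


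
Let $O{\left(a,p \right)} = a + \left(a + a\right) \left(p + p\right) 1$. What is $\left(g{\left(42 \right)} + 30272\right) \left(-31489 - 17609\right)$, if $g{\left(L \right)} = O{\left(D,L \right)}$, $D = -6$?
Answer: $-1436509284$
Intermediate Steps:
$O{\left(a,p \right)} = a + 4 a p$ ($O{\left(a,p \right)} = a + 2 a 2 p 1 = a + 4 a p 1 = a + 4 a p$)
$g{\left(L \right)} = -6 - 24 L$ ($g{\left(L \right)} = - 6 \left(1 + 4 L\right) = -6 - 24 L$)
$\left(g{\left(42 \right)} + 30272\right) \left(-31489 - 17609\right) = \left(\left(-6 - 1008\right) + 30272\right) \left(-31489 - 17609\right) = \left(\left(-6 - 1008\right) + 30272\right) \left(-49098\right) = \left(-1014 + 30272\right) \left(-49098\right) = 29258 \left(-49098\right) = -1436509284$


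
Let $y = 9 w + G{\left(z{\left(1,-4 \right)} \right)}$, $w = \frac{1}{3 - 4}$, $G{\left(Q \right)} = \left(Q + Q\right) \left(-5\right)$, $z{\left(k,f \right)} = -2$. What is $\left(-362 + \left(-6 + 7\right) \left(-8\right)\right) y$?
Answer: $-4070$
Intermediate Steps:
$G{\left(Q \right)} = - 10 Q$ ($G{\left(Q \right)} = 2 Q \left(-5\right) = - 10 Q$)
$w = -1$ ($w = \frac{1}{3 - 4} = \frac{1}{-1} = -1$)
$y = 11$ ($y = 9 \left(-1\right) - -20 = -9 + 20 = 11$)
$\left(-362 + \left(-6 + 7\right) \left(-8\right)\right) y = \left(-362 + \left(-6 + 7\right) \left(-8\right)\right) 11 = \left(-362 + 1 \left(-8\right)\right) 11 = \left(-362 - 8\right) 11 = \left(-370\right) 11 = -4070$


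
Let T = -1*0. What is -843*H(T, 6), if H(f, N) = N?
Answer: -5058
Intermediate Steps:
T = 0
-843*H(T, 6) = -843*6 = -5058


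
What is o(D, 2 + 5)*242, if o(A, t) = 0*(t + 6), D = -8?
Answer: 0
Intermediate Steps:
o(A, t) = 0 (o(A, t) = 0*(6 + t) = 0)
o(D, 2 + 5)*242 = 0*242 = 0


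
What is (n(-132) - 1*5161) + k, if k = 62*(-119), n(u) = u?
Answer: -12671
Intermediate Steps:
k = -7378
(n(-132) - 1*5161) + k = (-132 - 1*5161) - 7378 = (-132 - 5161) - 7378 = -5293 - 7378 = -12671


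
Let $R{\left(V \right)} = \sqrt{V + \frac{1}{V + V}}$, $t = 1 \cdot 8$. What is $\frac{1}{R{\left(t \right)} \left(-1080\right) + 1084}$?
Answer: $- \frac{271}{2057261} - \frac{135 \sqrt{129}}{4114522} \approx -0.00050439$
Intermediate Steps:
$t = 8$
$R{\left(V \right)} = \sqrt{V + \frac{1}{2 V}}$
$\frac{1}{R{\left(t \right)} \left(-1080\right) + 1084} = \frac{1}{\frac{\sqrt{\frac{2}{8} + 4 \cdot 8}}{2} \left(-1080\right) + 1084} = \frac{1}{\frac{\sqrt{2 \cdot \frac{1}{8} + 32}}{2} \left(-1080\right) + 1084} = \frac{1}{\frac{\sqrt{\frac{1}{4} + 32}}{2} \left(-1080\right) + 1084} = \frac{1}{\frac{\sqrt{\frac{129}{4}}}{2} \left(-1080\right) + 1084} = \frac{1}{\frac{\frac{1}{2} \sqrt{129}}{2} \left(-1080\right) + 1084} = \frac{1}{\frac{\sqrt{129}}{4} \left(-1080\right) + 1084} = \frac{1}{- 270 \sqrt{129} + 1084} = \frac{1}{1084 - 270 \sqrt{129}}$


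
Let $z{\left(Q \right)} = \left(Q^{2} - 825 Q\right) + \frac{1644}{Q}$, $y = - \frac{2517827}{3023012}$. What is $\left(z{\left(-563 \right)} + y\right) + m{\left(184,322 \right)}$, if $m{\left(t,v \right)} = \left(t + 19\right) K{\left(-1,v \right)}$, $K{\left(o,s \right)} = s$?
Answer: $\frac{1441226766370031}{1701955756} \approx 8.4681 \cdot 10^{5}$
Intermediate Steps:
$y = - \frac{2517827}{3023012}$ ($y = \left(-2517827\right) \frac{1}{3023012} = - \frac{2517827}{3023012} \approx -0.83289$)
$z{\left(Q \right)} = Q^{2} - 825 Q + \frac{1644}{Q}$
$m{\left(t,v \right)} = v \left(19 + t\right)$ ($m{\left(t,v \right)} = \left(t + 19\right) v = \left(19 + t\right) v = v \left(19 + t\right)$)
$\left(z{\left(-563 \right)} + y\right) + m{\left(184,322 \right)} = \left(\frac{1644 + \left(-563\right)^{2} \left(-825 - 563\right)}{-563} - \frac{2517827}{3023012}\right) + 322 \left(19 + 184\right) = \left(- \frac{1644 + 316969 \left(-1388\right)}{563} - \frac{2517827}{3023012}\right) + 322 \cdot 203 = \left(- \frac{1644 - 439952972}{563} - \frac{2517827}{3023012}\right) + 65366 = \left(\left(- \frac{1}{563}\right) \left(-439951328\right) - \frac{2517827}{3023012}\right) + 65366 = \left(\frac{439951328}{563} - \frac{2517827}{3023012}\right) + 65366 = \frac{1329976726423335}{1701955756} + 65366 = \frac{1441226766370031}{1701955756}$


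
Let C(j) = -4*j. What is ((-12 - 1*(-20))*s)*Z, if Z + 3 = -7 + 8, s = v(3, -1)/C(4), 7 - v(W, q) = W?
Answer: 4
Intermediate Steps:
v(W, q) = 7 - W
s = -¼ (s = (7 - 1*3)/((-4*4)) = (7 - 3)/(-16) = 4*(-1/16) = -¼ ≈ -0.25000)
Z = -2 (Z = -3 + (-7 + 8) = -3 + 1 = -2)
((-12 - 1*(-20))*s)*Z = ((-12 - 1*(-20))*(-¼))*(-2) = ((-12 + 20)*(-¼))*(-2) = (8*(-¼))*(-2) = -2*(-2) = 4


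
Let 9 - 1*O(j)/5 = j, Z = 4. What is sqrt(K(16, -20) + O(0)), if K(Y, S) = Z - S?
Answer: sqrt(69) ≈ 8.3066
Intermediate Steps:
O(j) = 45 - 5*j
K(Y, S) = 4 - S
sqrt(K(16, -20) + O(0)) = sqrt((4 - 1*(-20)) + (45 - 5*0)) = sqrt((4 + 20) + (45 + 0)) = sqrt(24 + 45) = sqrt(69)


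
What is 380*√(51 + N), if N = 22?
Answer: 380*√73 ≈ 3246.7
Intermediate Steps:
380*√(51 + N) = 380*√(51 + 22) = 380*√73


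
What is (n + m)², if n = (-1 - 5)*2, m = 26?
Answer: 196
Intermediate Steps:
n = -12 (n = -6*2 = -12)
(n + m)² = (-12 + 26)² = 14² = 196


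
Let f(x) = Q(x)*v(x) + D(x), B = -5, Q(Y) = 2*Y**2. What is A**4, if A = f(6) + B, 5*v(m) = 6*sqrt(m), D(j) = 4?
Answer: 1253994587761/625 - 1934960832*sqrt(6)/125 ≈ 1.9685e+9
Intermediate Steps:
v(m) = 6*sqrt(m)/5 (v(m) = (6*sqrt(m))/5 = 6*sqrt(m)/5)
f(x) = 4 + 12*x**(5/2)/5 (f(x) = (2*x**2)*(6*sqrt(x)/5) + 4 = 12*x**(5/2)/5 + 4 = 4 + 12*x**(5/2)/5)
A = -1 + 432*sqrt(6)/5 (A = (4 + 12*6**(5/2)/5) - 5 = (4 + 12*(36*sqrt(6))/5) - 5 = (4 + 432*sqrt(6)/5) - 5 = -1 + 432*sqrt(6)/5 ≈ 210.64)
A**4 = (-1 + 432*sqrt(6)/5)**4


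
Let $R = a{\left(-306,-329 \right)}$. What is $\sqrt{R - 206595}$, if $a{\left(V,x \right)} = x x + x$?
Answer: $i \sqrt{98683} \approx 314.14 i$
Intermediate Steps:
$a{\left(V,x \right)} = x + x^{2}$ ($a{\left(V,x \right)} = x^{2} + x = x + x^{2}$)
$R = 107912$ ($R = - 329 \left(1 - 329\right) = \left(-329\right) \left(-328\right) = 107912$)
$\sqrt{R - 206595} = \sqrt{107912 - 206595} = \sqrt{-98683} = i \sqrt{98683}$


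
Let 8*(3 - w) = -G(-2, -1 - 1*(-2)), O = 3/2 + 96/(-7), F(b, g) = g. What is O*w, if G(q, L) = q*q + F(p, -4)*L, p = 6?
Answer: -513/14 ≈ -36.643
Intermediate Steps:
O = -171/14 (O = 3*(1/2) + 96*(-1/7) = 3/2 - 96/7 = -171/14 ≈ -12.214)
G(q, L) = q**2 - 4*L (G(q, L) = q*q - 4*L = q**2 - 4*L)
w = 3 (w = 3 - (-1)*((-2)**2 - 4*(-1 - 1*(-2)))/8 = 3 - (-1)*(4 - 4*(-1 + 2))/8 = 3 - (-1)*(4 - 4*1)/8 = 3 - (-1)*(4 - 4)/8 = 3 - (-1)*0/8 = 3 - 1/8*0 = 3 + 0 = 3)
O*w = -171/14*3 = -513/14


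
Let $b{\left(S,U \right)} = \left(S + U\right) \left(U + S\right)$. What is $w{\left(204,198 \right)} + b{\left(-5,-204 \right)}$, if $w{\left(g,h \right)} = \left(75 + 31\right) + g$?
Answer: $43991$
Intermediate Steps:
$b{\left(S,U \right)} = \left(S + U\right)^{2}$ ($b{\left(S,U \right)} = \left(S + U\right) \left(S + U\right) = \left(S + U\right)^{2}$)
$w{\left(g,h \right)} = 106 + g$
$w{\left(204,198 \right)} + b{\left(-5,-204 \right)} = \left(106 + 204\right) + \left(-5 - 204\right)^{2} = 310 + \left(-209\right)^{2} = 310 + 43681 = 43991$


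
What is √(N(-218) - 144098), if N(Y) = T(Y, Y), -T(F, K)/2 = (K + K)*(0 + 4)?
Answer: I*√140610 ≈ 374.98*I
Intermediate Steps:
T(F, K) = -16*K (T(F, K) = -2*(K + K)*(0 + 4) = -2*2*K*4 = -16*K)
N(Y) = -16*Y
√(N(-218) - 144098) = √(-16*(-218) - 144098) = √(3488 - 144098) = √(-140610) = I*√140610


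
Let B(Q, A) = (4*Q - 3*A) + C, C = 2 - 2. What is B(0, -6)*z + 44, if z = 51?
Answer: 962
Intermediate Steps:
C = 0
B(Q, A) = -3*A + 4*Q (B(Q, A) = (4*Q - 3*A) + 0 = (-3*A + 4*Q) + 0 = -3*A + 4*Q)
B(0, -6)*z + 44 = (-3*(-6) + 4*0)*51 + 44 = (18 + 0)*51 + 44 = 18*51 + 44 = 918 + 44 = 962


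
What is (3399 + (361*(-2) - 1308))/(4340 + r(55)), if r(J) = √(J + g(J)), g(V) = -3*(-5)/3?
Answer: 297073/941777 - 1369*√15/9417770 ≈ 0.31488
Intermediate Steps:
g(V) = 5 (g(V) = 15*(⅓) = 5)
r(J) = √(5 + J) (r(J) = √(J + 5) = √(5 + J))
(3399 + (361*(-2) - 1308))/(4340 + r(55)) = (3399 + (361*(-2) - 1308))/(4340 + √(5 + 55)) = (3399 + (-722 - 1308))/(4340 + √60) = (3399 - 2030)/(4340 + 2*√15) = 1369/(4340 + 2*√15)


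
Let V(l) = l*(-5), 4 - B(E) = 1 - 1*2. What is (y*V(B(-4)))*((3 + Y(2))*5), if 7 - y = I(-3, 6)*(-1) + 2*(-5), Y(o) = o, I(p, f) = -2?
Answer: -9375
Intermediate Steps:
B(E) = 5 (B(E) = 4 - (1 - 1*2) = 4 - (1 - 2) = 4 - 1*(-1) = 4 + 1 = 5)
V(l) = -5*l
y = 15 (y = 7 - (-2*(-1) + 2*(-5)) = 7 - (2 - 10) = 7 - 1*(-8) = 7 + 8 = 15)
(y*V(B(-4)))*((3 + Y(2))*5) = (15*(-5*5))*((3 + 2)*5) = (15*(-25))*(5*5) = -375*25 = -9375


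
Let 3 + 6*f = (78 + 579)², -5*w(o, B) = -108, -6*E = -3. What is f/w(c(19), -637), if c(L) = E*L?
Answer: 359705/108 ≈ 3330.6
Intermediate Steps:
E = ½ (E = -⅙*(-3) = ½ ≈ 0.50000)
c(L) = L/2
w(o, B) = 108/5 (w(o, B) = -⅕*(-108) = 108/5)
f = 71941 (f = -½ + (78 + 579)²/6 = -½ + (⅙)*657² = -½ + (⅙)*431649 = -½ + 143883/2 = 71941)
f/w(c(19), -637) = 71941/(108/5) = 71941*(5/108) = 359705/108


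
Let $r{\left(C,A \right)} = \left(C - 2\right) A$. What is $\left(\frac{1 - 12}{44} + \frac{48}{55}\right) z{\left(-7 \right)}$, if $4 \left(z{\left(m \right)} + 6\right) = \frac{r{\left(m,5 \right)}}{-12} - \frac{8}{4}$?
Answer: $- \frac{12193}{3520} \approx -3.4639$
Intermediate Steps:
$r{\left(C,A \right)} = A \left(-2 + C\right)$ ($r{\left(C,A \right)} = \left(-2 + C\right) A = A \left(-2 + C\right)$)
$z{\left(m \right)} = - \frac{151}{24} - \frac{5 m}{48}$ ($z{\left(m \right)} = -6 + \frac{\frac{5 \left(-2 + m\right)}{-12} - \frac{8}{4}}{4} = -6 + \frac{\left(-10 + 5 m\right) \left(- \frac{1}{12}\right) - 2}{4} = -6 + \frac{\left(\frac{5}{6} - \frac{5 m}{12}\right) - 2}{4} = -6 + \frac{- \frac{7}{6} - \frac{5 m}{12}}{4} = -6 - \left(\frac{7}{24} + \frac{5 m}{48}\right) = - \frac{151}{24} - \frac{5 m}{48}$)
$\left(\frac{1 - 12}{44} + \frac{48}{55}\right) z{\left(-7 \right)} = \left(\frac{1 - 12}{44} + \frac{48}{55}\right) \left(- \frac{151}{24} - - \frac{35}{48}\right) = \left(\left(1 - 12\right) \frac{1}{44} + 48 \cdot \frac{1}{55}\right) \left(- \frac{151}{24} + \frac{35}{48}\right) = \left(\left(-11\right) \frac{1}{44} + \frac{48}{55}\right) \left(- \frac{89}{16}\right) = \left(- \frac{1}{4} + \frac{48}{55}\right) \left(- \frac{89}{16}\right) = \frac{137}{220} \left(- \frac{89}{16}\right) = - \frac{12193}{3520}$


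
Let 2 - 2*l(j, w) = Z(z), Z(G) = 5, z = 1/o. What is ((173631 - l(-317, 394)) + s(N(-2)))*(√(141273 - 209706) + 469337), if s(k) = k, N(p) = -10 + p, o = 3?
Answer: 162973049217/2 + 347241*I*√68433/2 ≈ 8.1487e+10 + 4.5419e+7*I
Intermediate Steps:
z = ⅓ (z = 1/3 = ⅓ ≈ 0.33333)
l(j, w) = -3/2 (l(j, w) = 1 - ½*5 = 1 - 5/2 = -3/2)
((173631 - l(-317, 394)) + s(N(-2)))*(√(141273 - 209706) + 469337) = ((173631 - 1*(-3/2)) + (-10 - 2))*(√(141273 - 209706) + 469337) = ((173631 + 3/2) - 12)*(√(-68433) + 469337) = (347265/2 - 12)*(I*√68433 + 469337) = 347241*(469337 + I*√68433)/2 = 162973049217/2 + 347241*I*√68433/2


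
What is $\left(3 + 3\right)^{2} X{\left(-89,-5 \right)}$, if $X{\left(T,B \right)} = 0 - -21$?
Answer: $756$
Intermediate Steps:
$X{\left(T,B \right)} = 21$ ($X{\left(T,B \right)} = 0 + 21 = 21$)
$\left(3 + 3\right)^{2} X{\left(-89,-5 \right)} = \left(3 + 3\right)^{2} \cdot 21 = 6^{2} \cdot 21 = 36 \cdot 21 = 756$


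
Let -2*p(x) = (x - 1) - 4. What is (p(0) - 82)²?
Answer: 25281/4 ≈ 6320.3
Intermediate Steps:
p(x) = 5/2 - x/2 (p(x) = -((x - 1) - 4)/2 = -((-1 + x) - 4)/2 = -(-5 + x)/2 = 5/2 - x/2)
(p(0) - 82)² = ((5/2 - ½*0) - 82)² = ((5/2 + 0) - 82)² = (5/2 - 82)² = (-159/2)² = 25281/4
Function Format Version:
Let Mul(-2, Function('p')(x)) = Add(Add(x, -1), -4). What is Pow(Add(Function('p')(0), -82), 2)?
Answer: Rational(25281, 4) ≈ 6320.3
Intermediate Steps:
Function('p')(x) = Add(Rational(5, 2), Mul(Rational(-1, 2), x)) (Function('p')(x) = Mul(Rational(-1, 2), Add(Add(x, -1), -4)) = Mul(Rational(-1, 2), Add(Add(-1, x), -4)) = Mul(Rational(-1, 2), Add(-5, x)) = Add(Rational(5, 2), Mul(Rational(-1, 2), x)))
Pow(Add(Function('p')(0), -82), 2) = Pow(Add(Add(Rational(5, 2), Mul(Rational(-1, 2), 0)), -82), 2) = Pow(Add(Add(Rational(5, 2), 0), -82), 2) = Pow(Add(Rational(5, 2), -82), 2) = Pow(Rational(-159, 2), 2) = Rational(25281, 4)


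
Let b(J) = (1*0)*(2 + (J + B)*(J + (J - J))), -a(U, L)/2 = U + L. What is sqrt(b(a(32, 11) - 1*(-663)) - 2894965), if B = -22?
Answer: I*sqrt(2894965) ≈ 1701.5*I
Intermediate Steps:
a(U, L) = -2*L - 2*U (a(U, L) = -2*(U + L) = -2*(L + U) = -2*L - 2*U)
b(J) = 0 (b(J) = (1*0)*(2 + (J - 22)*(J + (J - J))) = 0*(2 + (-22 + J)*(J + 0)) = 0*(2 + (-22 + J)*J) = 0*(2 + J*(-22 + J)) = 0)
sqrt(b(a(32, 11) - 1*(-663)) - 2894965) = sqrt(0 - 2894965) = sqrt(-2894965) = I*sqrt(2894965)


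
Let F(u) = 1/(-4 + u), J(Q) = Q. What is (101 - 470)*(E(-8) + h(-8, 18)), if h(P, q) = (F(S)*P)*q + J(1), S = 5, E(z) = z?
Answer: 55719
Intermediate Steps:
h(P, q) = 1 + P*q (h(P, q) = (P/(-4 + 5))*q + 1 = (P/1)*q + 1 = (1*P)*q + 1 = P*q + 1 = 1 + P*q)
(101 - 470)*(E(-8) + h(-8, 18)) = (101 - 470)*(-8 + (1 - 8*18)) = -369*(-8 + (1 - 144)) = -369*(-8 - 143) = -369*(-151) = 55719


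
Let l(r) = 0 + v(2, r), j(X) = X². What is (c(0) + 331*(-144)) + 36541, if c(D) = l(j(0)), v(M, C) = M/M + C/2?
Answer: -11122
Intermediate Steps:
v(M, C) = 1 + C/2 (v(M, C) = 1 + C*(½) = 1 + C/2)
l(r) = 1 + r/2 (l(r) = 0 + (1 + r/2) = 1 + r/2)
c(D) = 1 (c(D) = 1 + (½)*0² = 1 + (½)*0 = 1 + 0 = 1)
(c(0) + 331*(-144)) + 36541 = (1 + 331*(-144)) + 36541 = (1 - 47664) + 36541 = -47663 + 36541 = -11122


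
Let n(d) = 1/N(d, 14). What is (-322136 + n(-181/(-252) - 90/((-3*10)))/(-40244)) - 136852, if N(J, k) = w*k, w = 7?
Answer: -1810208281057/3943912 ≈ -4.5899e+5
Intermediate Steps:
N(J, k) = 7*k
n(d) = 1/98 (n(d) = 1/(7*14) = 1/98)
(-322136 + n(-181/(-252) - 90/((-3*10)))/(-40244)) - 136852 = (-322136 + (1/98)/(-40244)) - 136852 = (-322136 + (1/98)*(-1/40244)) - 136852 = (-322136 - 1/3943912) - 136852 = -1270476036033/3943912 - 136852 = -1810208281057/3943912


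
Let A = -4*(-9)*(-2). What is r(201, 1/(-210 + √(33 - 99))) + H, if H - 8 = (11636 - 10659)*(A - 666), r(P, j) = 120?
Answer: -720898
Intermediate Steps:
A = -72 (A = 36*(-2) = -72)
H = -721018 (H = 8 + (11636 - 10659)*(-72 - 666) = 8 + 977*(-738) = 8 - 721026 = -721018)
r(201, 1/(-210 + √(33 - 99))) + H = 120 - 721018 = -720898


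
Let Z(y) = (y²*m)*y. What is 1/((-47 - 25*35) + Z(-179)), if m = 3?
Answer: -1/17206939 ≈ -5.8116e-8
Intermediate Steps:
Z(y) = 3*y³ (Z(y) = (y²*3)*y = (3*y²)*y = 3*y³)
1/((-47 - 25*35) + Z(-179)) = 1/((-47 - 25*35) + 3*(-179)³) = 1/((-47 - 875) + 3*(-5735339)) = 1/(-922 - 17206017) = 1/(-17206939) = -1/17206939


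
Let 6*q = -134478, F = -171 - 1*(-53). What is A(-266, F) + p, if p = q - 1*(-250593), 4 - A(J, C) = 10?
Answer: 228174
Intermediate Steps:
F = -118 (F = -171 + 53 = -118)
q = -22413 (q = (⅙)*(-134478) = -22413)
A(J, C) = -6 (A(J, C) = 4 - 1*10 = 4 - 10 = -6)
p = 228180 (p = -22413 - 1*(-250593) = -22413 + 250593 = 228180)
A(-266, F) + p = -6 + 228180 = 228174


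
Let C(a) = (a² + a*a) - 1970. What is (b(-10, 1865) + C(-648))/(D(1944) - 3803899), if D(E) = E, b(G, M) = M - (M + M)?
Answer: -835973/3801955 ≈ -0.21988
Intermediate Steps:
b(G, M) = -M (b(G, M) = M - 2*M = -M)
C(a) = -1970 + 2*a² (C(a) = (a² + a²) - 1970 = 2*a² - 1970 = -1970 + 2*a²)
(b(-10, 1865) + C(-648))/(D(1944) - 3803899) = (-1*1865 + (-1970 + 2*(-648)²))/(1944 - 3803899) = (-1865 + (-1970 + 2*419904))/(-3801955) = (-1865 + (-1970 + 839808))*(-1/3801955) = (-1865 + 837838)*(-1/3801955) = 835973*(-1/3801955) = -835973/3801955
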